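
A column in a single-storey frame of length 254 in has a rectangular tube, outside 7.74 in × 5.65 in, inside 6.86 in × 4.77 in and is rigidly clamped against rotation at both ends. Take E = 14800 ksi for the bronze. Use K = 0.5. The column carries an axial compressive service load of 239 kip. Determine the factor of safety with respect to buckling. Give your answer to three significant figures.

n ≈ 2.06

Weak-axis I_min = (h_o·b_o³ − h_i·b_i³)/12 with b_o = 5.65, b_i = 4.770 in (shorter outer/inner sides).
I_min = (7.74×5.65³ − 6.860×4.770³)/12 = 54.29 in⁴
Effective length L_e = K·L = 0.5 × 254 = 127.0 in
P_cr = π²EI / L_e² = π² × 14800×10³ × 54.29 / 127.0² = 4.917×10^5 lb
Factor of safety n = P_cr / P = 491.67 / 239 = 2.06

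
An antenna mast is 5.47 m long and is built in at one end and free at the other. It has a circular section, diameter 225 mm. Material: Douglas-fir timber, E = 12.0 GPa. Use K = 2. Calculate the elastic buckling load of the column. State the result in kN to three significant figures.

I = πd⁴/64 = π×225⁴/64 = 1.258×10^8 mm⁴
I = 1.258×10^8 mm⁴ = 1.258×10^-4 m⁴
Effective length L_e = K·L = 2 × 5.47 = 10.94 m
P_cr = π²EI / L_e² = π² × 12.0×10⁹ × 1.258×10^-4 / 10.94² = 1.245×10^5 N

P_cr ≈ 124 kN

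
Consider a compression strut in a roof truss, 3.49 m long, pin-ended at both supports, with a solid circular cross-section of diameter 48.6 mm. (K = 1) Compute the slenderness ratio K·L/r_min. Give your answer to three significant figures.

For a solid circle r = d/4 = 48.6/4 = 12.15 mm
L_e = K·L = 1 × 3.49 m = 3.490 m = 3490.0 mm
λ = L_e / r_min = 3490.0 / 12.15 = 287

λ ≈ 287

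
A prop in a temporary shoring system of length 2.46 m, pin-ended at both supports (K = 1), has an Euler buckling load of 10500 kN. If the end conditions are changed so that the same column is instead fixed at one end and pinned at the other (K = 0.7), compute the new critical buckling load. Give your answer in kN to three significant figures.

P_cr ≈ 21400 kN

P_cr ∝ 1/K², so P_cr,new = P_cr,old × (K_old/K_new)² = 10500 × (1/0.7)²
= 10500 × 2.041 = 21400 kN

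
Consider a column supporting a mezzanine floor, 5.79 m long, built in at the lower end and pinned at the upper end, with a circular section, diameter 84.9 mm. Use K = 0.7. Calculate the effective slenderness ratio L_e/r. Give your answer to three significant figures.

For a solid circle r = d/4 = 84.9/4 = 21.22 mm
L_e = K·L = 0.7 × 5.79 m = 4.053 m = 4053.0 mm
λ = L_e / r_min = 4053.0 / 21.22 = 191

λ ≈ 191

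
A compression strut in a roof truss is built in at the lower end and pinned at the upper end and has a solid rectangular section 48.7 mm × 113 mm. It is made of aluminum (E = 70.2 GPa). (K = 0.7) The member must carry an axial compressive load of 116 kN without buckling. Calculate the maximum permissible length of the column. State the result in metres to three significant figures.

Buckling occurs about the weak axis: I_min = h·b³/12 with b = 48.7 mm (the shorter side).
I_min = 113×48.7³/12 = 1.088×10^6 mm⁴
I = 1.088×10^-6 m⁴
At the buckling limit P_cr = P = 1.160×10^5 N
From P_cr = π²EI/(K·L)²:  L = (1/K)·√(π²EI/P_cr) = (1/0.7)·√(π²×7.02×10^10×1.088×10^-6/1.160×10^5)
L = 3.64 m

L_max ≈ 3.64 m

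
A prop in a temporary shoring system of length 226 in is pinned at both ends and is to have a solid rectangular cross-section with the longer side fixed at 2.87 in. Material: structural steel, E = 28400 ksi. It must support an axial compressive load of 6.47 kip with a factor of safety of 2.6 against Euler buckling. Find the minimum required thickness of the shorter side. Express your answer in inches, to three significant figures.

Required P_cr = n·P = 2.6 × 6.47 = 16.82 kip
L_e = K·L = 1 × 226 = 226.0 in
Required I = P_cr·L_e²/(π²E) = 1.682×10^4 × 226.0² / (π² × 2.84×10^7) = 3.065 in⁴
Rectangle, weak axis: I_min = h·b³/12 with h = 2.87 in fixed  ⇒  b = (12I/h)^(1/3) = 2.34 in

b ≈ 2.34 in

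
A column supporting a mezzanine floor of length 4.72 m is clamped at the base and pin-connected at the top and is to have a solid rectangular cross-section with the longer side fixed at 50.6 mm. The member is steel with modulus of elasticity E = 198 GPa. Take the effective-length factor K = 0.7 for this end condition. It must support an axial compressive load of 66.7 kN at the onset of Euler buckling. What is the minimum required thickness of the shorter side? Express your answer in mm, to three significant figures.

L_e = K·L = 0.7 × 4.72 = 3.304 m
Required I = P_cr·L_e²/(π²E) = 6.670×10^4 × 3.304² / (π² × 1.98×10^11) = 3.726×10^-7 m⁴
I_req = 3.726×10^5 mm⁴
Rectangle, weak axis: I_min = h·b³/12 with h = 50.6 mm fixed  ⇒  b = (12I/h)^(1/3) = 44.5 mm

b ≈ 44.5 mm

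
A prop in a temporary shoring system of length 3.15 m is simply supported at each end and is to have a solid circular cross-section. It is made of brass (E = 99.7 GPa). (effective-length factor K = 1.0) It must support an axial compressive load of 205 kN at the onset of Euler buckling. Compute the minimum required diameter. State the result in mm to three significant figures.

d ≈ 80.6 mm

L_e = K·L = 1 × 3.15 = 3.150 m
Required I = P_cr·L_e²/(π²E) = 2.050×10^5 × 3.150² / (π² × 9.97×10^10) = 2.067×10^-6 m⁴
I_req = 2.067×10^6 mm⁴
Solid circle: I = πd⁴/64  ⇒  d = (64I/π)^(1/4) = (64×2.067×10^6/π)^(1/4) = 80.6 mm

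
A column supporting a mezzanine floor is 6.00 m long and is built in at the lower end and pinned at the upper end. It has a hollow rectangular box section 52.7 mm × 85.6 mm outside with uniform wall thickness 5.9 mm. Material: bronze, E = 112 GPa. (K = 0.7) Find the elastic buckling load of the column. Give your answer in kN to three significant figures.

Inner dimensions: h_i = 85.6 − 2×5.9 = 73.80 mm, b_i = 52.7 − 2×5.9 = 40.90 mm
Weak-axis I_min = (h_o·b_o³ − h_i·b_i³)/12 with b_o = 52.7, b_i = 40.90 mm (shorter outer/inner sides).
I_min = (85.6×52.7³ − 73.80×40.90³)/12 = 6.233×10^5 mm⁴
I = 6.233×10^5 mm⁴ = 6.233×10^-7 m⁴
Effective length L_e = K·L = 0.7 × 6.00 = 4.200 m
P_cr = π²EI / L_e² = π² × 112×10⁹ × 6.233×10^-7 / 4.200² = 3.906×10^4 N

P_cr ≈ 39.1 kN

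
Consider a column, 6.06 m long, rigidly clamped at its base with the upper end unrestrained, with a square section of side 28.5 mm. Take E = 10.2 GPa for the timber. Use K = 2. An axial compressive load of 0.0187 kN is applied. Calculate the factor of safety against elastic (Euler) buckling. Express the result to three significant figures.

n ≈ 2.01

I = a⁴/12 = 28.5⁴/12 = 5.498×10^4 mm⁴
I = 5.498×10^4 mm⁴ = 5.498×10^-8 m⁴
Effective length L_e = K·L = 2 × 6.06 = 12.12 m
P_cr = π²EI / L_e² = π² × 10.2×10⁹ × 5.498×10^-8 / 12.12² = 37.68 N
Factor of safety n = P_cr / P = 0.037678 / 0.0187 = 2.01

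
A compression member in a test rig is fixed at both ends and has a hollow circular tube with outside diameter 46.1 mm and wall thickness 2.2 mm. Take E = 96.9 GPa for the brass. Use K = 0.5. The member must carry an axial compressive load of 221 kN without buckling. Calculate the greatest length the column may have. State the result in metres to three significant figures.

L_max ≈ 1.13 m

Inner diameter d_i = 46.1 − 2×2.2 = 41.70 mm
I = π(d_o⁴ − d_i⁴)/64 = π(46.1⁴ − 41.70⁴)/64 = 7.328×10^4 mm⁴
I = 7.328×10^-8 m⁴
At the buckling limit P_cr = P = 2.210×10^5 N
From P_cr = π²EI/(K·L)²:  L = (1/K)·√(π²EI/P_cr) = (1/0.5)·√(π²×9.69×10^10×7.328×10^-8/2.210×10^5)
L = 1.13 m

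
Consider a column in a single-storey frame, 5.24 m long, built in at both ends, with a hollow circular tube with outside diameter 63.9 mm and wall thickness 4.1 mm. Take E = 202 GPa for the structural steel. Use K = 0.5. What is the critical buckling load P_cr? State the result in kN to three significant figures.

Inner diameter d_i = 63.9 − 2×4.1 = 55.70 mm
I = π(d_o⁴ − d_i⁴)/64 = π(63.9⁴ − 55.70⁴)/64 = 3.459×10^5 mm⁴
I = 3.459×10^5 mm⁴ = 3.459×10^-7 m⁴
Effective length L_e = K·L = 0.5 × 5.24 = 2.620 m
P_cr = π²EI / L_e² = π² × 202×10⁹ × 3.459×10^-7 / 2.620² = 1.005×10^5 N

P_cr ≈ 100 kN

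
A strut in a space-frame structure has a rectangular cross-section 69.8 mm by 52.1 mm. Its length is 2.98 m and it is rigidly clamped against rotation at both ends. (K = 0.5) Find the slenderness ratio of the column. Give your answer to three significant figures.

λ ≈ 99.1

For a rectangle r_min = b/√12 = 52.1/√12 = 15.04 mm
L_e = K·L = 0.5 × 2.98 m = 1.490 m = 1490.0 mm
λ = L_e / r_min = 1490.0 / 15.04 = 99.1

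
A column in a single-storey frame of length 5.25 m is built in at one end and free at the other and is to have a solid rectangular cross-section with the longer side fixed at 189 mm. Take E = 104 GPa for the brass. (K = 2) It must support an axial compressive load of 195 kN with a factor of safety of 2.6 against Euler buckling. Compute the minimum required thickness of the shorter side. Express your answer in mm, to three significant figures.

Required P_cr = n·P = 2.6 × 195 = 507.0 kN
L_e = K·L = 2 × 5.25 = 10.50 m
Required I = P_cr·L_e²/(π²E) = 5.070×10^5 × 10.50² / (π² × 1.04×10^11) = 5.446×10^-5 m⁴
I_req = 5.446×10^7 mm⁴
Rectangle, weak axis: I_min = h·b³/12 with h = 189 mm fixed  ⇒  b = (12I/h)^(1/3) = 151 mm

b ≈ 151 mm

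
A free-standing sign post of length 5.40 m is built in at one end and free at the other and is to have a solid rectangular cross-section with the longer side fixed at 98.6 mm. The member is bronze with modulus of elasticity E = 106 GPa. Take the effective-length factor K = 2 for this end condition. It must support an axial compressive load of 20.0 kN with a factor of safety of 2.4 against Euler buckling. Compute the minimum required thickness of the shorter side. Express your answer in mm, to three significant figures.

b ≈ 86.7 mm

Required P_cr = n·P = 2.4 × 20.0 = 48.00 kN
L_e = K·L = 2 × 5.40 = 10.80 m
Required I = P_cr·L_e²/(π²E) = 4.800×10^4 × 10.80² / (π² × 1.06×10^11) = 5.352×10^-6 m⁴
I_req = 5.352×10^6 mm⁴
Rectangle, weak axis: I_min = h·b³/12 with h = 98.6 mm fixed  ⇒  b = (12I/h)^(1/3) = 86.7 mm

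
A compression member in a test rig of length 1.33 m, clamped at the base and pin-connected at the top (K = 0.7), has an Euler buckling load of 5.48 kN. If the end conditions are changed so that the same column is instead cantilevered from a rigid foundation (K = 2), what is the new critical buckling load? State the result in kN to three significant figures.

P_cr ≈ 0.671 kN

P_cr ∝ 1/K², so P_cr,new = P_cr,old × (K_old/K_new)² = 5.48 × (0.7/2)²
= 5.48 × 0.1225 = 0.671 kN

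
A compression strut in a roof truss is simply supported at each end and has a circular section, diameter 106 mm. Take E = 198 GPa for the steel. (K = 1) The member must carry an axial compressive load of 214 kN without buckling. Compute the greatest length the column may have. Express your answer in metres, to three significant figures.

L_max ≈ 7.52 m

I = πd⁴/64 = π×106⁴/64 = 6.197×10^6 mm⁴
I = 6.197×10^-6 m⁴
At the buckling limit P_cr = P = 2.140×10^5 N
From P_cr = π²EI/(K·L)²:  L = (1/K)·√(π²EI/P_cr) = (1/1)·√(π²×1.98×10^11×6.197×10^-6/2.140×10^5)
L = 7.52 m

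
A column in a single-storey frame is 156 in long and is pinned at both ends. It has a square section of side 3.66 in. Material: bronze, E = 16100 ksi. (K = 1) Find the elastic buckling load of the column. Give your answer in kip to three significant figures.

P_cr ≈ 97.6 kip

I = a⁴/12 = 3.66⁴/12 = 14.95 in⁴
Effective length L_e = K·L = 1 × 156 = 156.0 in
P_cr = π²EI / L_e² = π² × 16100×10³ × 14.95 / 156.0² = 9.764×10^4 lb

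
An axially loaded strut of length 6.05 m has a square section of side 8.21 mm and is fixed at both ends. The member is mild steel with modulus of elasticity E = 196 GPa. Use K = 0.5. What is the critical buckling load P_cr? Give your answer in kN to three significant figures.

P_cr ≈ 0.0800 kN

I = a⁴/12 = 8.21⁴/12 = 378.6 mm⁴
I = 378.6 mm⁴ = 3.786×10^-10 m⁴
Effective length L_e = K·L = 0.5 × 6.05 = 3.025 m
P_cr = π²EI / L_e² = π² × 196×10⁹ × 3.786×10^-10 / 3.025² = 80.04 N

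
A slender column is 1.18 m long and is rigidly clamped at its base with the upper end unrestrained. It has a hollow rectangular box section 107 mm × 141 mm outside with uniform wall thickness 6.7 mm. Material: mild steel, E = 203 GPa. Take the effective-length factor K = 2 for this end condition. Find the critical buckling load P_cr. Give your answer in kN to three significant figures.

P_cr ≈ 2040 kN

Inner dimensions: h_i = 141 − 2×6.7 = 127.6 mm, b_i = 107 − 2×6.7 = 93.60 mm
Weak-axis I_min = (h_o·b_o³ − h_i·b_i³)/12 with b_o = 107, b_i = 93.60 mm (shorter outer/inner sides).
I_min = (141×107³ − 127.6×93.60³)/12 = 5.675×10^6 mm⁴
I = 5.675×10^6 mm⁴ = 5.675×10^-6 m⁴
Effective length L_e = K·L = 2 × 1.18 = 2.360 m
P_cr = π²EI / L_e² = π² × 203×10⁹ × 5.675×10^-6 / 2.360² = 2.041×10^6 N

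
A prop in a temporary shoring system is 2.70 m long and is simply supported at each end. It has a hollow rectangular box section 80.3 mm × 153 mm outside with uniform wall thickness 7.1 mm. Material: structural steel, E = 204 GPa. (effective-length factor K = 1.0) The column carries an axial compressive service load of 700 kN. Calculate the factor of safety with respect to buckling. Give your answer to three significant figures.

Inner dimensions: h_i = 153 − 2×7.1 = 138.8 mm, b_i = 80.3 − 2×7.1 = 66.10 mm
Weak-axis I_min = (h_o·b_o³ − h_i·b_i³)/12 with b_o = 80.3, b_i = 66.10 mm (shorter outer/inner sides).
I_min = (153×80.3³ − 138.8×66.10³)/12 = 3.261×10^6 mm⁴
I = 3.261×10^6 mm⁴ = 3.261×10^-6 m⁴
Effective length L_e = K·L = 1 × 2.70 = 2.700 m
P_cr = π²EI / L_e² = π² × 204×10⁹ × 3.261×10^-6 / 2.700² = 9.007×10^5 N
Factor of safety n = P_cr / P = 900.70 / 700 = 1.29

n ≈ 1.29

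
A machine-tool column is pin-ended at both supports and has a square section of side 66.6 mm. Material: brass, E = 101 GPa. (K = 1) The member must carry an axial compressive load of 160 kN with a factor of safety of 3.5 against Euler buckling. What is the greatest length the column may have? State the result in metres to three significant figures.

L_max ≈ 1.71 m

I = a⁴/12 = 66.6⁴/12 = 1.640×10^6 mm⁴
I = 1.640×10^-6 m⁴
Required critical load P_cr = n·P = 3.5 × 160 = 560.0 kN = 5.600×10^5 N
From P_cr = π²EI/(K·L)²:  L = (1/K)·√(π²EI/P_cr) = (1/1)·√(π²×1.01×10^11×1.640×10^-6/5.600×10^5)
L = 1.71 m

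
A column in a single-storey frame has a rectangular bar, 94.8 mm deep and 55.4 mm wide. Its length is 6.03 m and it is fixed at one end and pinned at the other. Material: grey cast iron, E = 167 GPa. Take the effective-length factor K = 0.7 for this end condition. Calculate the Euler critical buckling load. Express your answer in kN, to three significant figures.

Buckling occurs about the weak axis: I_min = h·b³/12 with b = 55.4 mm (the shorter side).
I_min = 94.8×55.4³/12 = 1.343×10^6 mm⁴
I = 1.343×10^6 mm⁴ = 1.343×10^-6 m⁴
Effective length L_e = K·L = 0.7 × 6.03 = 4.221 m
P_cr = π²EI / L_e² = π² × 167×10⁹ × 1.343×10^-6 / 4.221² = 1.243×10^5 N

P_cr ≈ 124 kN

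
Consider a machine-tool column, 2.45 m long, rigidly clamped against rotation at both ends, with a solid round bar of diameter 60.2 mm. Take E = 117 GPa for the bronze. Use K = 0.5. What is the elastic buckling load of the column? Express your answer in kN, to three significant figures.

I = πd⁴/64 = π×60.2⁴/64 = 6.447×10^5 mm⁴
I = 6.447×10^5 mm⁴ = 6.447×10^-7 m⁴
Effective length L_e = K·L = 0.5 × 2.45 = 1.225 m
P_cr = π²EI / L_e² = π² × 117×10⁹ × 6.447×10^-7 / 1.225² = 4.961×10^5 N

P_cr ≈ 496 kN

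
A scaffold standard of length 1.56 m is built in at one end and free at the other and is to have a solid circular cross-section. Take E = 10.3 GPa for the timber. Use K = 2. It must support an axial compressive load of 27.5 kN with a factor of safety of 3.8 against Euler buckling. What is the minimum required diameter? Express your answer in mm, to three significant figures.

d ≈ 119 mm

Required P_cr = n·P = 3.8 × 27.5 = 104.5 kN
L_e = K·L = 2 × 1.56 = 3.120 m
Required I = P_cr·L_e²/(π²E) = 1.045×10^5 × 3.120² / (π² × 1.03×10^10) = 1.001×10^-5 m⁴
I_req = 1.001×10^7 mm⁴
Solid circle: I = πd⁴/64  ⇒  d = (64I/π)^(1/4) = (64×1.001×10^7/π)^(1/4) = 119 mm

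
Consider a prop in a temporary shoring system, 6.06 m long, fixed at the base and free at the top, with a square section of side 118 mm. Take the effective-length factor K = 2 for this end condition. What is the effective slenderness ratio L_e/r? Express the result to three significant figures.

λ ≈ 356

For a square r = a/√12 = 118/√12 = 34.06 mm
L_e = K·L = 2 × 6.06 m = 12.12 m = 12120 mm
λ = L_e / r_min = 12120 / 34.06 = 356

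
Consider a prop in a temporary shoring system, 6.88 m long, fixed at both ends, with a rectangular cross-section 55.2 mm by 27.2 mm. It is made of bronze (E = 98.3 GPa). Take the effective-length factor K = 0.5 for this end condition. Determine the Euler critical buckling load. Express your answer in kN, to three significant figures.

Buckling occurs about the weak axis: I_min = h·b³/12 with b = 27.2 mm (the shorter side).
I_min = 55.2×27.2³/12 = 9.257×10^4 mm⁴
I = 9.257×10^4 mm⁴ = 9.257×10^-8 m⁴
Effective length L_e = K·L = 0.5 × 6.88 = 3.440 m
P_cr = π²EI / L_e² = π² × 98.3×10⁹ × 9.257×10^-8 / 3.440² = 7.589×10^3 N

P_cr ≈ 7.59 kN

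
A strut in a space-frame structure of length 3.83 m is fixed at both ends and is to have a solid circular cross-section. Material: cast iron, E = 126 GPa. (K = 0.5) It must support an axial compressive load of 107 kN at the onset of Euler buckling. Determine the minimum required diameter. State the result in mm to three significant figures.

d ≈ 50.4 mm

L_e = K·L = 0.5 × 3.83 = 1.915 m
Required I = P_cr·L_e²/(π²E) = 1.070×10^5 × 1.915² / (π² × 1.26×10^11) = 3.155×10^-7 m⁴
I_req = 3.155×10^5 mm⁴
Solid circle: I = πd⁴/64  ⇒  d = (64I/π)^(1/4) = (64×3.155×10^5/π)^(1/4) = 50.4 mm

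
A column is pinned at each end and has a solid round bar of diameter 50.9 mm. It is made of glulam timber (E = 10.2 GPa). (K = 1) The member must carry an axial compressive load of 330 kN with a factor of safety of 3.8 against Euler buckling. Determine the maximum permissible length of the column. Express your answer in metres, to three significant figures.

I = πd⁴/64 = π×50.9⁴/64 = 3.295×10^5 mm⁴
I = 3.295×10^-7 m⁴
Required critical load P_cr = n·P = 3.8 × 330 = 1254 kN = 1.254×10^6 N
From P_cr = π²EI/(K·L)²:  L = (1/K)·√(π²EI/P_cr) = (1/1)·√(π²×1.02×10^10×3.295×10^-7/1.254×10^6)
L = 0.163 m

L_max ≈ 0.163 m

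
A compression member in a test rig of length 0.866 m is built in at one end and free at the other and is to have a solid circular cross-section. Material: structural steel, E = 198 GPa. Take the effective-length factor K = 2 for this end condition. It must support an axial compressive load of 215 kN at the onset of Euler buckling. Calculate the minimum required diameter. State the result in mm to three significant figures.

L_e = K·L = 2 × 0.866 = 1.732 m
Required I = P_cr·L_e²/(π²E) = 2.150×10^5 × 1.732² / (π² × 1.98×10^11) = 3.300×10^-7 m⁴
I_req = 3.300×10^5 mm⁴
Solid circle: I = πd⁴/64  ⇒  d = (64I/π)^(1/4) = (64×3.300×10^5/π)^(1/4) = 50.9 mm

d ≈ 50.9 mm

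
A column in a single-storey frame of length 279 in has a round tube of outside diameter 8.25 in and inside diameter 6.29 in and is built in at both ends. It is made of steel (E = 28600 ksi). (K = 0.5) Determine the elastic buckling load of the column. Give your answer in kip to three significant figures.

P_cr ≈ 2180 kip

d_o = 8.25 in, d_i = 6.29 in
I = π(d_o⁴ − d_i⁴)/64 = π(8.25⁴ − 6.290⁴)/64 = 150.6 in⁴
Effective length L_e = K·L = 0.5 × 279 = 139.5 in
P_cr = π²EI / L_e² = π² × 28600×10³ × 150.6 / 139.5² = 2.184×10^6 lb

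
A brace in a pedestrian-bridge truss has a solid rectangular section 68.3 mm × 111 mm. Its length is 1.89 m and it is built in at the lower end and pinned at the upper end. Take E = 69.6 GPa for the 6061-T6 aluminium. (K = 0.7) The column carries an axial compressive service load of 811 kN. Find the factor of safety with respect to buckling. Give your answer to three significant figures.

n ≈ 1.43

Buckling occurs about the weak axis: I_min = h·b³/12 with b = 68.3 mm (the shorter side).
I_min = 111×68.3³/12 = 2.947×10^6 mm⁴
I = 2.947×10^6 mm⁴ = 2.947×10^-6 m⁴
Effective length L_e = K·L = 0.7 × 1.89 = 1.323 m
P_cr = π²EI / L_e² = π² × 69.6×10⁹ × 2.947×10^-6 / 1.323² = 1.157×10^6 N
Factor of safety n = P_cr / P = 1156.6 / 811 = 1.43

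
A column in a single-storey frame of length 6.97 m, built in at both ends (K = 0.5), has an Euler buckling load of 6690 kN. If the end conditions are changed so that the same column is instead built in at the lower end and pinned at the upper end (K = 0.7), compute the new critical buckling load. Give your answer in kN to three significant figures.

P_cr ≈ 3410 kN

P_cr ∝ 1/K², so P_cr,new = P_cr,old × (K_old/K_new)² = 6690 × (0.5/0.7)²
= 6690 × 0.5102 = 3410 kN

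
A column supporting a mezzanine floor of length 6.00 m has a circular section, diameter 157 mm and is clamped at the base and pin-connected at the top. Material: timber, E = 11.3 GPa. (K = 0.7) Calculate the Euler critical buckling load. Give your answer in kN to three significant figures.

P_cr ≈ 189 kN

I = πd⁴/64 = π×157⁴/64 = 2.982×10^7 mm⁴
I = 2.982×10^7 mm⁴ = 2.982×10^-5 m⁴
Effective length L_e = K·L = 0.7 × 6.00 = 4.200 m
P_cr = π²EI / L_e² = π² × 11.3×10⁹ × 2.982×10^-5 / 4.200² = 1.886×10^5 N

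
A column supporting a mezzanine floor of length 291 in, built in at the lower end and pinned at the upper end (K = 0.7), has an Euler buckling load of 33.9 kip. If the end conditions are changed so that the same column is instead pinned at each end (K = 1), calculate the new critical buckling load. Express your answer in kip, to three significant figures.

P_cr ≈ 16.6 kip

P_cr ∝ 1/K², so P_cr,new = P_cr,old × (K_old/K_new)² = 33.9 × (0.7/1)²
= 33.9 × 0.4900 = 16.6 kip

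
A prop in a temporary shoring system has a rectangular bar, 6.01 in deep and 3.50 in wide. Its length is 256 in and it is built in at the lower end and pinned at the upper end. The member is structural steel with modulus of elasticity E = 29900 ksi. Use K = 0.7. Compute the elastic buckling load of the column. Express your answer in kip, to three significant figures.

Buckling occurs about the weak axis: I_min = h·b³/12 with b = 3.50 in (the shorter side).
I_min = 6.01×3.50³/12 = 21.47 in⁴
Effective length L_e = K·L = 0.7 × 256 = 179.2 in
P_cr = π²EI / L_e² = π² × 29900×10³ × 21.47 / 179.2² = 1.973×10^5 lb

P_cr ≈ 197 kip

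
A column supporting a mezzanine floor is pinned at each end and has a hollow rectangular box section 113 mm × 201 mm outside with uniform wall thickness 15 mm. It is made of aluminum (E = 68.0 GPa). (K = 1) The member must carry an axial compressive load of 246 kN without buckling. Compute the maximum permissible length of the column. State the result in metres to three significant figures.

Inner dimensions: h_i = 201 − 2×15 = 171.0 mm, b_i = 113 − 2×15 = 83.00 mm
Weak-axis I_min = (h_o·b_o³ − h_i·b_i³)/12 with b_o = 113, b_i = 83.00 mm (shorter outer/inner sides).
I_min = (201×113³ − 171.0×83.00³)/12 = 1.602×10^7 mm⁴
I = 1.602×10^-5 m⁴
At the buckling limit P_cr = P = 2.460×10^5 N
From P_cr = π²EI/(K·L)²:  L = (1/K)·√(π²EI/P_cr) = (1/1)·√(π²×6.80×10^10×1.602×10^-5/2.460×10^5)
L = 6.61 m

L_max ≈ 6.61 m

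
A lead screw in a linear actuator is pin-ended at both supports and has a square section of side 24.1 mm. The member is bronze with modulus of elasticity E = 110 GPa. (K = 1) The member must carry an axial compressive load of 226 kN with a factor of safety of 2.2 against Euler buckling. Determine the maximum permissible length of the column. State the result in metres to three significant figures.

L_max ≈ 0.248 m

I = a⁴/12 = 24.1⁴/12 = 2.811×10^4 mm⁴
I = 2.811×10^-8 m⁴
Required critical load P_cr = n·P = 2.2 × 226 = 497.2 kN = 4.972×10^5 N
From P_cr = π²EI/(K·L)²:  L = (1/K)·√(π²EI/P_cr) = (1/1)·√(π²×1.10×10^11×2.811×10^-8/4.972×10^5)
L = 0.248 m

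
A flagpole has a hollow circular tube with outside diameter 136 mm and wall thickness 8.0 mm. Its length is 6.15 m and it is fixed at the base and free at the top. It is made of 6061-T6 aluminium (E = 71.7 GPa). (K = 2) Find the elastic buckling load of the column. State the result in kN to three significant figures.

P_cr ≈ 30.9 kN

Inner diameter d_i = 136 − 2×8.0 = 120.0 mm
I = π(d_o⁴ − d_i⁴)/64 = π(136⁴ − 120.0⁴)/64 = 6.614×10^6 mm⁴
I = 6.614×10^6 mm⁴ = 6.614×10^-6 m⁴
Effective length L_e = K·L = 2 × 6.15 = 12.30 m
P_cr = π²EI / L_e² = π² × 71.7×10⁹ × 6.614×10^-6 / 12.30² = 3.094×10^4 N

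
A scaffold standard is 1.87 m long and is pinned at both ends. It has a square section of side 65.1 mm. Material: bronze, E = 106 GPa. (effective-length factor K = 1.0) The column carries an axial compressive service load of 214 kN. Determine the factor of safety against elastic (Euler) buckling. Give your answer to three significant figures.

n ≈ 2.09

I = a⁴/12 = 65.1⁴/12 = 1.497×10^6 mm⁴
I = 1.497×10^6 mm⁴ = 1.497×10^-6 m⁴
Effective length L_e = K·L = 1 × 1.87 = 1.870 m
P_cr = π²EI / L_e² = π² × 106×10⁹ × 1.497×10^-6 / 1.870² = 4.478×10^5 N
Factor of safety n = P_cr / P = 447.78 / 214 = 2.09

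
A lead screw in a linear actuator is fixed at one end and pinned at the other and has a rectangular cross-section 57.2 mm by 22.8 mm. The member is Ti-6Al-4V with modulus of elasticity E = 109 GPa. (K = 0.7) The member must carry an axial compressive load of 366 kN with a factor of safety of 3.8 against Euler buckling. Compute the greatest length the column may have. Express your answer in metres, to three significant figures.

L_max ≈ 0.299 m

Buckling occurs about the weak axis: I_min = h·b³/12 with b = 22.8 mm (the shorter side).
I_min = 57.2×22.8³/12 = 5.650×10^4 mm⁴
I = 5.650×10^-8 m⁴
Required critical load P_cr = n·P = 3.8 × 366 = 1391 kN = 1.391×10^6 N
From P_cr = π²EI/(K·L)²:  L = (1/K)·√(π²EI/P_cr) = (1/0.7)·√(π²×1.09×10^11×5.650×10^-8/1.391×10^6)
L = 0.299 m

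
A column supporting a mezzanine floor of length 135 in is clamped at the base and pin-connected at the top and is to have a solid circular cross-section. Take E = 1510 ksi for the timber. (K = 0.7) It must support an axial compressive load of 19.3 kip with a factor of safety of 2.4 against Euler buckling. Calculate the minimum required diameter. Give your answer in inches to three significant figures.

Required P_cr = n·P = 2.4 × 19.3 = 46.32 kip
L_e = K·L = 0.7 × 135 = 94.50 in
Required I = P_cr·L_e²/(π²E) = 4.632×10^4 × 94.50² / (π² × 1.51×10^6) = 27.76 in⁴
Solid circle: I = πd⁴/64  ⇒  d = (64I/π)^(1/4) = (64×27.76/π)^(1/4) = 4.88 in

d ≈ 4.88 in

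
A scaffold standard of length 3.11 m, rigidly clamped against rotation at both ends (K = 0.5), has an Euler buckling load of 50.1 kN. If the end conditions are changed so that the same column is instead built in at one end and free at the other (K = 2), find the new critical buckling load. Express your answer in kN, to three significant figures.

P_cr ∝ 1/K², so P_cr,new = P_cr,old × (K_old/K_new)² = 50.1 × (0.5/2)²
= 50.1 × 0.06250 = 3.13 kN

P_cr ≈ 3.13 kN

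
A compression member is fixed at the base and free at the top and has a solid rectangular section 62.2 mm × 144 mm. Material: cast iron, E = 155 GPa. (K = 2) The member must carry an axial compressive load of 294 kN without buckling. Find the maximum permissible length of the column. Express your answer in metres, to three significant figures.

Buckling occurs about the weak axis: I_min = h·b³/12 with b = 62.2 mm (the shorter side).
I_min = 144×62.2³/12 = 2.888×10^6 mm⁴
I = 2.888×10^-6 m⁴
At the buckling limit P_cr = P = 2.940×10^5 N
From P_cr = π²EI/(K·L)²:  L = (1/K)·√(π²EI/P_cr) = (1/2)·√(π²×1.55×10^11×2.888×10^-6/2.940×10^5)
L = 1.94 m

L_max ≈ 1.94 m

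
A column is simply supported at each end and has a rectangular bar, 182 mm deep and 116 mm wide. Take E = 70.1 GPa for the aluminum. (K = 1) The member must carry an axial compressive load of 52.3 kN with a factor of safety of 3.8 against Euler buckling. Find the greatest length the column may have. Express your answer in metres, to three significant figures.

L_max ≈ 9.08 m

Buckling occurs about the weak axis: I_min = h·b³/12 with b = 116 mm (the shorter side).
I_min = 182×116³/12 = 2.367×10^7 mm⁴
I = 2.367×10^-5 m⁴
Required critical load P_cr = n·P = 3.8 × 52.3 = 198.7 kN = 1.987×10^5 N
From P_cr = π²EI/(K·L)²:  L = (1/K)·√(π²EI/P_cr) = (1/1)·√(π²×7.01×10^10×2.367×10^-5/1.987×10^5)
L = 9.08 m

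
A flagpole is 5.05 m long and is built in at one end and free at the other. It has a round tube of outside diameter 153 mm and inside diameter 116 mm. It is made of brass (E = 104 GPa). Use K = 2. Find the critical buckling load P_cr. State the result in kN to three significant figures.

d_o = 153 mm, d_i = 116 mm
I = π(d_o⁴ − d_i⁴)/64 = π(153⁴ − 116.0⁴)/64 = 1.801×10^7 mm⁴
I = 1.801×10^7 mm⁴ = 1.801×10^-5 m⁴
Effective length L_e = K·L = 2 × 5.05 = 10.10 m
P_cr = π²EI / L_e² = π² × 104×10⁹ × 1.801×10^-5 / 10.10² = 1.812×10^5 N

P_cr ≈ 181 kN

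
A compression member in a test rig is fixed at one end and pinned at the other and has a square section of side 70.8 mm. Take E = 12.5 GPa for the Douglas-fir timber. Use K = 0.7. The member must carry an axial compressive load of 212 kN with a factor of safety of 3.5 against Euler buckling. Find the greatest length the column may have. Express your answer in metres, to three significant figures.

L_max ≈ 0.843 m

I = a⁴/12 = 70.8⁴/12 = 2.094×10^6 mm⁴
I = 2.094×10^-6 m⁴
Required critical load P_cr = n·P = 3.5 × 212 = 742.0 kN = 7.420×10^5 N
From P_cr = π²EI/(K·L)²:  L = (1/K)·√(π²EI/P_cr) = (1/0.7)·√(π²×1.25×10^10×2.094×10^-6/7.420×10^5)
L = 0.843 m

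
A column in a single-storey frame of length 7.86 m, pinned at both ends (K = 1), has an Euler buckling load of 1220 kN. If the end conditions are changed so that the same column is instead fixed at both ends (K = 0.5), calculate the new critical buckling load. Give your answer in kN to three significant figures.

P_cr ≈ 4880 kN

P_cr ∝ 1/K², so P_cr,new = P_cr,old × (K_old/K_new)² = 1220 × (1/0.5)²
= 1220 × 4.000 = 4880 kN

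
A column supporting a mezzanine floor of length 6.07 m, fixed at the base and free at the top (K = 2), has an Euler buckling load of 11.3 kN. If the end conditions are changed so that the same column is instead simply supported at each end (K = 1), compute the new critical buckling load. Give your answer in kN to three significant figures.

P_cr ∝ 1/K², so P_cr,new = P_cr,old × (K_old/K_new)² = 11.3 × (2/1)²
= 11.3 × 4.000 = 45.2 kN

P_cr ≈ 45.2 kN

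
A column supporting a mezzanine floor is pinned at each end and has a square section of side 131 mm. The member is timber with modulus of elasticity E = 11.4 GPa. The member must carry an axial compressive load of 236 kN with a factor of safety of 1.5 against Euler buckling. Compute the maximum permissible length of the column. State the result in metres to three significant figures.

L_max ≈ 2.79 m

I = a⁴/12 = 131⁴/12 = 2.454×10^7 mm⁴
I = 2.454×10^-5 m⁴
Required critical load P_cr = n·P = 1.5 × 236 = 354.0 kN = 3.540×10^5 N
From P_cr = π²EI/(K·L)²:  L = (1/K)·√(π²EI/P_cr) = (1/1)·√(π²×1.14×10^10×2.454×10^-5/3.540×10^5)
L = 2.79 m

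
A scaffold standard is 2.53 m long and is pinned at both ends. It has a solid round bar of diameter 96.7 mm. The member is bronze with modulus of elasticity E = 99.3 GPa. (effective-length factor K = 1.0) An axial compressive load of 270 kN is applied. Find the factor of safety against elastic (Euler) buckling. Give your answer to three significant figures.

n ≈ 2.43

I = πd⁴/64 = π×96.7⁴/64 = 4.292×10^6 mm⁴
I = 4.292×10^6 mm⁴ = 4.292×10^-6 m⁴
Effective length L_e = K·L = 1 × 2.53 = 2.530 m
P_cr = π²EI / L_e² = π² × 99.3×10⁹ × 4.292×10^-6 / 2.530² = 6.572×10^5 N
Factor of safety n = P_cr / P = 657.18 / 270 = 2.43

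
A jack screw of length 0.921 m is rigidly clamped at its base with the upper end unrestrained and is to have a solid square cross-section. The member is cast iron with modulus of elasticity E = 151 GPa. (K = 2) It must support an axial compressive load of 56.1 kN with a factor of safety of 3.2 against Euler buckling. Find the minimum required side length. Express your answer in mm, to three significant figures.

Required P_cr = n·P = 3.2 × 56.1 = 179.5 kN
L_e = K·L = 2 × 0.921 = 1.842 m
Required I = P_cr·L_e²/(π²E) = 1.795×10^5 × 1.842² / (π² × 1.51×10^11) = 4.087×10^-7 m⁴
I_req = 4.087×10^5 mm⁴
Solid square: I = a⁴/12  ⇒  a = (12I)^(1/4) = (12×4.087×10^5)^(1/4) = 47.1 mm

a ≈ 47.1 mm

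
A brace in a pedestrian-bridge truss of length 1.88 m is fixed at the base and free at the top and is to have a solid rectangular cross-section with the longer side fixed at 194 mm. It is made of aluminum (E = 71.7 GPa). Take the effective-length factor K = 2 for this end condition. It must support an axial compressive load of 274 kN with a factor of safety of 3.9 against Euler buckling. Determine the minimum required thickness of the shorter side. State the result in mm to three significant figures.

Required P_cr = n·P = 3.9 × 274 = 1069 kN
L_e = K·L = 2 × 1.88 = 3.760 m
Required I = P_cr·L_e²/(π²E) = 1.069×10^6 × 3.760² / (π² × 7.17×10^10) = 2.135×10^-5 m⁴
I_req = 2.135×10^7 mm⁴
Rectangle, weak axis: I_min = h·b³/12 with h = 194 mm fixed  ⇒  b = (12I/h)^(1/3) = 110 mm

b ≈ 110 mm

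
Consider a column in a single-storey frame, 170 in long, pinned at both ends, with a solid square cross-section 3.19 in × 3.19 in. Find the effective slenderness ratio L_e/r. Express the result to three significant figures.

λ ≈ 185

For a square r = a/√12 = 3.19/√12 = 0.9209 in
L_e = K·L = 1 × 170 = 170.0 in
λ = L_e / r_min = 170.00 / 0.9209 = 185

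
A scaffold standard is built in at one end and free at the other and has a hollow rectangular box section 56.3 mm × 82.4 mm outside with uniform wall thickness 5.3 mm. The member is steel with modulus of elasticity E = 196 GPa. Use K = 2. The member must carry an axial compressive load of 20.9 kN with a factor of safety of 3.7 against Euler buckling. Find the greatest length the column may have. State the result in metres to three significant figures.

Inner dimensions: h_i = 82.4 − 2×5.3 = 71.80 mm, b_i = 56.3 − 2×5.3 = 45.70 mm
Weak-axis I_min = (h_o·b_o³ − h_i·b_i³)/12 with b_o = 56.3, b_i = 45.70 mm (shorter outer/inner sides).
I_min = (82.4×56.3³ − 71.80×45.70³)/12 = 6.543×10^5 mm⁴
I = 6.543×10^-7 m⁴
Required critical load P_cr = n·P = 3.7 × 20.9 = 77.33 kN = 7.733×10^4 N
From P_cr = π²EI/(K·L)²:  L = (1/K)·√(π²EI/P_cr) = (1/2)·√(π²×1.96×10^11×6.543×10^-7/7.733×10^4)
L = 2.02 m

L_max ≈ 2.02 m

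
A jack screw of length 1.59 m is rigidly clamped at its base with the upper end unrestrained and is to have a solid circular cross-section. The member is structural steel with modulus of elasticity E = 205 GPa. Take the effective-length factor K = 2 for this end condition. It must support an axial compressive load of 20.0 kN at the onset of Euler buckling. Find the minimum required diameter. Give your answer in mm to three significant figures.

L_e = K·L = 2 × 1.59 = 3.180 m
Required I = P_cr·L_e²/(π²E) = 2.000×10^4 × 3.180² / (π² × 2.05×10^11) = 9.996×10^-8 m⁴
I_req = 9.996×10^4 mm⁴
Solid circle: I = πd⁴/64  ⇒  d = (64I/π)^(1/4) = (64×9.996×10^4/π)^(1/4) = 37.8 mm

d ≈ 37.8 mm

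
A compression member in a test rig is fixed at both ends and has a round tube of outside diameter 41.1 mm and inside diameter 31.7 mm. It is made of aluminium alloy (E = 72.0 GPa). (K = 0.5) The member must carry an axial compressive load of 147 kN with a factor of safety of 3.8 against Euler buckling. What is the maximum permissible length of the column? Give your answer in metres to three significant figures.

d_o = 41.1 mm, d_i = 31.7 mm
I = π(d_o⁴ − d_i⁴)/64 = π(41.1⁴ − 31.70⁴)/64 = 9.050×10^4 mm⁴
I = 9.050×10^-8 m⁴
Required critical load P_cr = n·P = 3.8 × 147 = 558.6 kN = 5.586×10^5 N
From P_cr = π²EI/(K·L)²:  L = (1/K)·√(π²EI/P_cr) = (1/0.5)·√(π²×7.20×10^10×9.050×10^-8/5.586×10^5)
L = 0.679 m

L_max ≈ 0.679 m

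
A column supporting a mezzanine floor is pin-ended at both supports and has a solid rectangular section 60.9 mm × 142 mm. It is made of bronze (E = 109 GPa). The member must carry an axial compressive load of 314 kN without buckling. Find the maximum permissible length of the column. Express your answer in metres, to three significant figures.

Buckling occurs about the weak axis: I_min = h·b³/12 with b = 60.9 mm (the shorter side).
I_min = 142×60.9³/12 = 2.673×10^6 mm⁴
I = 2.673×10^-6 m⁴
At the buckling limit P_cr = P = 3.140×10^5 N
From P_cr = π²EI/(K·L)²:  L = (1/K)·√(π²EI/P_cr) = (1/1)·√(π²×1.09×10^11×2.673×10^-6/3.140×10^5)
L = 3.03 m

L_max ≈ 3.03 m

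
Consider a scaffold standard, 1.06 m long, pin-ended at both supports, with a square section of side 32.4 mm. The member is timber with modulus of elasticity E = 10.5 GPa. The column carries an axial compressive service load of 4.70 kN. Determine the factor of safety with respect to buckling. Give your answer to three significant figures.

n ≈ 1.80

I = a⁴/12 = 32.4⁴/12 = 9.183×10^4 mm⁴
I = 9.183×10^4 mm⁴ = 9.183×10^-8 m⁴
Effective length L_e = K·L = 1 × 1.06 = 1.060 m
P_cr = π²EI / L_e² = π² × 10.5×10⁹ × 9.183×10^-8 / 1.060² = 8.470×10^3 N
Factor of safety n = P_cr / P = 8.4699 / 4.70 = 1.80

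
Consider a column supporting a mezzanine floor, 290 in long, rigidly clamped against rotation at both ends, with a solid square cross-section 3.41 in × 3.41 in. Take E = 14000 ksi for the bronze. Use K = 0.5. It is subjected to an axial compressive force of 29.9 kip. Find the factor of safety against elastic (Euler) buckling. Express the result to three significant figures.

I = a⁴/12 = 3.41⁴/12 = 11.27 in⁴
Effective length L_e = K·L = 0.5 × 290 = 145.0 in
P_cr = π²EI / L_e² = π² × 14000×10³ × 11.27 / 145.0² = 7.405×10^4 lb
Factor of safety n = P_cr / P = 74.051 / 29.9 = 2.48

n ≈ 2.48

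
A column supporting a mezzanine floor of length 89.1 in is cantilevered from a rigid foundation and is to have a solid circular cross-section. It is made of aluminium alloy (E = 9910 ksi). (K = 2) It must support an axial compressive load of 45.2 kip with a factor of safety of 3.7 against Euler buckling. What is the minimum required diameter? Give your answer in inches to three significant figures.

Required P_cr = n·P = 3.7 × 45.2 = 167.2 kip
L_e = K·L = 2 × 89.1 = 178.2 in
Required I = P_cr·L_e²/(π²E) = 1.672×10^5 × 178.2² / (π² × 9.91×10^6) = 54.30 in⁴
Solid circle: I = πd⁴/64  ⇒  d = (64I/π)^(1/4) = (64×54.30/π)^(1/4) = 5.77 in

d ≈ 5.77 in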